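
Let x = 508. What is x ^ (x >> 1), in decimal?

258

x = 111111100 = 508
x>>1 = 011111110
XOR  = 100000010 = 258
(x ^ (x >> 1) gives the standard binary-reflected Gray code of x.)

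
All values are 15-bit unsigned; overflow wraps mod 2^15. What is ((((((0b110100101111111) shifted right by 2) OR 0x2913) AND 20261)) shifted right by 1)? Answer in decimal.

0b110100101111111 = 110100101111111
→ shifted right by 2 → 001101001011111 = 6751
0x2913 = 010100100010011
→ OR → 011101101011111 = 15199
20261 = 100111100100101
→ AND → 000101100000101 = 2821
→ shifted right by 1 → 000010110000010 = 1410

1410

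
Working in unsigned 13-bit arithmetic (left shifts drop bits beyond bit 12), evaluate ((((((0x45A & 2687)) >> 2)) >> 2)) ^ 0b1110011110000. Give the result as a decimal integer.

7413

0x45A = 0010001011010
2687 = 0101001111111
→ & → 0000001011010 = 90
→ >> 2 → 0000000010110 = 22
→ >> 2 → 0000000000101 = 5
0b1110011110000 = 1110011110000
→ ^ → 1110011110101 = 7413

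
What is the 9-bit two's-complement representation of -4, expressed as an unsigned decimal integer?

4 in 9 bits: 000000100
Invert: 111111011
Add 1:  111111100 = 508
(Check: 2^9 - 4 = 512 - 4 = 508.)

508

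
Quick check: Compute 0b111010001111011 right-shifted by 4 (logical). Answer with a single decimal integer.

1863

x = 111010001111011
shift right by 4 → 000011101000111 = 1863
(equivalently, floor(29819 / 16))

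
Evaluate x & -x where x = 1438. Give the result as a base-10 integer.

2

x = 10110011110 = 1438
-x (two's complement) = …01001100010
AND   = 00000000010 = 2
(x & -x isolates the lowest set bit of x.)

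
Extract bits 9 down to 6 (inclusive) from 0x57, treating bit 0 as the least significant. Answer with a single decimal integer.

v = 0001010111
Shift right by 6: 0001
Mask low 4 bits: 0001 = 1

1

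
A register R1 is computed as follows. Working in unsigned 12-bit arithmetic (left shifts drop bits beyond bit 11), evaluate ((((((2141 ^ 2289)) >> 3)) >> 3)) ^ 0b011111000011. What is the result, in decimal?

1985

2141 = 100001011101
2289 = 100011110001
→ ^ → 000010101100 = 172
→ >> 3 → 000000010101 = 21
→ >> 3 → 000000000010 = 2
0b011111000011 = 011111000011
→ ^ → 011111000001 = 1985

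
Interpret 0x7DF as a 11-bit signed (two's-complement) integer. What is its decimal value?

pattern = 11111011111 (MSB is 1 ⇒ negative)
Invert: 00000100000, add 1 → 00000100001 = 33, so the value is -33.
(Equivalently: 2015 - 2^11 = 2015 - 2048 = -33.)

-33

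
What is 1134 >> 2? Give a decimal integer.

283

1134 = 10001101110
shift right by 2 → 00100011011 = 283
(equivalently, floor(1134 / 4))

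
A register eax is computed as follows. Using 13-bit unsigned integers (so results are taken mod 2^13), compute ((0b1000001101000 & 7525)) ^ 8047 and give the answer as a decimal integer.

3855

0b1000001101000 = 1000001101000
7525 = 1110101100101
→ & → 1000001100000 = 4192
8047 = 1111101101111
→ ^ → 0111100001111 = 3855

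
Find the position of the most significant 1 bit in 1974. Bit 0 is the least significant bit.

10

1974 = 11110110110
The topmost 1 is at position 10 (since 2^10 = 1024 ≤ 1974 < 2048).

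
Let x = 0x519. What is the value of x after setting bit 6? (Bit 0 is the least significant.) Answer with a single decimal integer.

1369

x = 10100011001
bit 6 is currently 0; set it via x | (1 << 6) = x | 64
→ 10101011001 = 1369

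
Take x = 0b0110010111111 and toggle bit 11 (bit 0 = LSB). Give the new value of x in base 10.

x = 0110010111111
bit 11 is currently 1; toggle it via x ^ (1 << 11) = x ^ 2048
→ 0010010111111 = 1215

1215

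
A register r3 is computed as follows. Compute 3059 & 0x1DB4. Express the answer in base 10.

3059 = 0101111110011
0x1DB4 = 1110110110100
AND → 0100110110000 = 2480

2480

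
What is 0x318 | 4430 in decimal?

4958

0x318 = 0001100011000
4430 = 1000101001110
 OR → 1001101011110 = 4958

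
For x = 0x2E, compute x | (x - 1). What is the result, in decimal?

47

x = 101110 = 46
x - 1 = 101101
OR    = 101111 = 47
(x | (x - 1) sets all bits below the lowest set bit.)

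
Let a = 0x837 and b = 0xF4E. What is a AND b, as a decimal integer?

2054

0x837 = 100000110111
0xF4E = 111101001110
AND → 100000000110 = 2054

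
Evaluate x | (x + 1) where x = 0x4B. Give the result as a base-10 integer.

x = 1001011 = 75
x + 1 = 1001100
OR    = 1001111 = 79
(x | (x + 1) sets the lowest cleared bit.)

79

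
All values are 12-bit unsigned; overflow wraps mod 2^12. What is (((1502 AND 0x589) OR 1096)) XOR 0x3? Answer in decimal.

1502 = 010111011110
0x589 = 010110001001
→ AND → 010110001000 = 1416
1096 = 010001001000
→ OR → 010111001000 = 1480
0x3 = 000000000011
→ XOR → 010111001011 = 1483

1483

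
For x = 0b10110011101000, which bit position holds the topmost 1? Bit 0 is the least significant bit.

13

0b10110011101000 = 10110011101000
The topmost 1 is at position 13 (since 2^13 = 8192 ≤ 11496 < 16384).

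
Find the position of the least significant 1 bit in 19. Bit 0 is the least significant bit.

19 = 10011
Trailing zeros: 0, so the lowest set bit is bit 0 (value 1).

0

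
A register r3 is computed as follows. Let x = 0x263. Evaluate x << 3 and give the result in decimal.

4888

0x263 = 0001001100011
shift left by 3 → 1001100011000 = 4888
(equivalently, 611 × 2^3 = 611 × 8)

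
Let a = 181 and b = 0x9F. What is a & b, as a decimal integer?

149

181 = 10110101
0x9F = 10011111
AND → 10010101 = 149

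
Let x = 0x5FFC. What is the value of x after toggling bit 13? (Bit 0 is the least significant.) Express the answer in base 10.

x = 101111111111100
bit 13 is currently 0; toggle it via x ^ (1 << 13) = x ^ 8192
→ 111111111111100 = 32764

32764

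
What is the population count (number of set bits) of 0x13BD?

0x13BD = 1001110111101
Count the 1s: 1 + 1 + 1 + 1 + 1 + 1 + 1 + 1 + 1 = 9

9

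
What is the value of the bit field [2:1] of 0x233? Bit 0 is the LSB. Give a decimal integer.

v = 0001000110011
Shift right by 1: 000100011001
Mask low 2 bits: 01 = 1

1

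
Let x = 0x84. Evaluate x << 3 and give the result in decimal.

0x84 = 00010000100
shift left by 3 → 10000100000 = 1056
(equivalently, 132 × 2^3 = 132 × 8)

1056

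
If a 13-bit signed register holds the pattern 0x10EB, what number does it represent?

pattern = 1000011101011 (MSB is 1 ⇒ negative)
Invert: 0111100010100, add 1 → 0111100010101 = 3861, so the value is -3861.
(Equivalently: 4331 - 2^13 = 4331 - 8192 = -3861.)

-3861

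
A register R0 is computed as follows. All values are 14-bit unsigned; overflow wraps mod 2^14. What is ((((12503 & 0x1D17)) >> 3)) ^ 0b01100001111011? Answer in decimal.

12503 = 11000011010111
0x1D17 = 01110100010111
→ & → 01000000010111 = 4119
→ >> 3 → 00001000000010 = 514
0b01100001111011 = 01100001111011
→ ^ → 01101001111001 = 6777

6777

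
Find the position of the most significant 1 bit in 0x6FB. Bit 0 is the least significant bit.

10

0x6FB = 11011111011
The topmost 1 is at position 10 (since 2^10 = 1024 ≤ 1787 < 2048).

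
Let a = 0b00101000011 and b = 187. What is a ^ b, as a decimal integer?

a = 101000011
187 = 010111011
XOR → 111111000 = 504

504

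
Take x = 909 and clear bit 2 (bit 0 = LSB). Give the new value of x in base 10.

x = 00001110001101
bit 2 is currently 1; clear it via x & ~(1 << 2) = x & ~4
→ 00001110001001 = 905

905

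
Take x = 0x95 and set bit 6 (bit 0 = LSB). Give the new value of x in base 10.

x = 10010101
bit 6 is currently 0; set it via x | (1 << 6) = x | 64
→ 11010101 = 213

213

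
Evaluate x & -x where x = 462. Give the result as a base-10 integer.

x = 111001110 = 462
-x (two's complement) = …000110010
AND   = 000000010 = 2
(x & -x isolates the lowest set bit of x.)

2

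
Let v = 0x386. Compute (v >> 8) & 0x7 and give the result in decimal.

v = 001110000110
Shift right by 8: 0011
Mask low 3 bits: 011 = 3

3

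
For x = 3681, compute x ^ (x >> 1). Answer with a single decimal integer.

x = 111001100001 = 3681
x>>1 = 011100110000
XOR  = 100101010001 = 2385
(x ^ (x >> 1) gives the standard binary-reflected Gray code of x.)

2385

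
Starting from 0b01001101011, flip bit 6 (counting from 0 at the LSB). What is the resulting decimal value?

x = 01001101011
bit 6 is currently 1; toggle it via x ^ (1 << 6) = x ^ 64
→ 01000101011 = 555

555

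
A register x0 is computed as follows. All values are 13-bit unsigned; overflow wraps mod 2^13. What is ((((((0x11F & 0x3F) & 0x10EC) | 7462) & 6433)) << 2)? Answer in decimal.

0x11F = 0000100011111
0x3F = 0000000111111
→ & → 0000000011111 = 31
0x10EC = 1000011101100
→ & → 0000000001100 = 12
7462 = 1110100100110
→ | → 1110100101110 = 7470
6433 = 1100100100001
→ & → 1100100100000 = 6432
→ << 2 (mod 2^13) → 0010010000000 = 1152

1152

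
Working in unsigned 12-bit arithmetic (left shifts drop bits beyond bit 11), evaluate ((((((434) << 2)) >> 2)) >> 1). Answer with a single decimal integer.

434 = 000110110010
→ << 2 (mod 2^12) → 011011001000 = 1736
→ >> 2 → 000110110010 = 434
→ >> 1 → 000011011001 = 217

217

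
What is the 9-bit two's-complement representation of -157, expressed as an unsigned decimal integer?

157 in 9 bits: 010011101
Invert: 101100010
Add 1:  101100011 = 355
(Check: 2^9 - 157 = 512 - 157 = 355.)

355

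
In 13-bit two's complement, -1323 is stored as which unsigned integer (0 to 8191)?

1323 in 13 bits: 0010100101011
Invert: 1101011010100
Add 1:  1101011010101 = 6869
(Check: 2^13 - 1323 = 8192 - 1323 = 6869.)

6869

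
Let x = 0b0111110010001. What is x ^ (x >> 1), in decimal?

2137

x = 111110010001 = 3985
x>>1 = 011111001000
XOR  = 100001011001 = 2137
(x ^ (x >> 1) gives the standard binary-reflected Gray code of x.)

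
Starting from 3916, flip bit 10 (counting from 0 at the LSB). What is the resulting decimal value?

2892

x = 111101001100
bit 10 is currently 1; toggle it via x ^ (1 << 10) = x ^ 1024
→ 101101001100 = 2892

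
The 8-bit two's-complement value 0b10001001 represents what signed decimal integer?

-119

pattern = 10001001 (MSB is 1 ⇒ negative)
Invert: 01110110, add 1 → 01110111 = 119, so the value is -119.
(Equivalently: 137 - 2^8 = 137 - 256 = -119.)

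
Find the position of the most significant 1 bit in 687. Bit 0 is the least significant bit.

687 = 1010101111
The topmost 1 is at position 9 (since 2^9 = 512 ≤ 687 < 1024).

9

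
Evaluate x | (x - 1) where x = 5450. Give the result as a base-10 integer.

5451

x = 1010101001010 = 5450
x - 1 = 1010101001001
OR    = 1010101001011 = 5451
(x | (x - 1) sets all bits below the lowest set bit.)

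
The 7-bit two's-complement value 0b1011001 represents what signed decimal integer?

pattern = 1011001 (MSB is 1 ⇒ negative)
Invert: 0100110, add 1 → 0100111 = 39, so the value is -39.
(Equivalently: 89 - 2^7 = 89 - 128 = -39.)

-39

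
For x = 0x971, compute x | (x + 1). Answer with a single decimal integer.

2419

x = 100101110001 = 2417
x + 1 = 100101110010
OR    = 100101110011 = 2419
(x | (x + 1) sets the lowest cleared bit.)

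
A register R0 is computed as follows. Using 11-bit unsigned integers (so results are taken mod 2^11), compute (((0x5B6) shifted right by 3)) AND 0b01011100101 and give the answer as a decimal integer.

164

0x5B6 = 10110110110
→ shifted right by 3 → 00010110110 = 182
0b01011100101 = 01011100101
→ AND → 00010100100 = 164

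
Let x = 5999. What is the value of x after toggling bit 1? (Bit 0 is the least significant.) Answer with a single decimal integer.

x = 1011101101111
bit 1 is currently 1; toggle it via x ^ (1 << 1) = x ^ 2
→ 1011101101101 = 5997

5997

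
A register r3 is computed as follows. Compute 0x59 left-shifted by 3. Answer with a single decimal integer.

712

0x59 = 0001011001
shift left by 3 → 1011001000 = 712
(equivalently, 89 × 2^3 = 89 × 8)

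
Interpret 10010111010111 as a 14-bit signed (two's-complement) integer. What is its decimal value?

pattern = 10010111010111 (MSB is 1 ⇒ negative)
Invert: 01101000101000, add 1 → 01101000101001 = 6697, so the value is -6697.
(Equivalently: 9687 - 2^14 = 9687 - 16384 = -6697.)

-6697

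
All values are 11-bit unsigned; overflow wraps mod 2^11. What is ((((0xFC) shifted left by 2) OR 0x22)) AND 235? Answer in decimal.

0xFC = 00011111100
→ shifted left by 2 (mod 2^11) → 01111110000 = 1008
0x22 = 00000100010
→ OR → 01111110010 = 1010
235 = 00011101011
→ AND → 00011100010 = 226

226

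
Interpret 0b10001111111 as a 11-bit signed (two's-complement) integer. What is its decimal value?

pattern = 10001111111 (MSB is 1 ⇒ negative)
Invert: 01110000000, add 1 → 01110000001 = 897, so the value is -897.
(Equivalently: 1151 - 2^11 = 1151 - 2048 = -897.)

-897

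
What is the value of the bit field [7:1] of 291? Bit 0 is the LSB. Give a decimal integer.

v = 00100100011
Shift right by 1: 0010010001
Mask low 7 bits: 0010001 = 17

17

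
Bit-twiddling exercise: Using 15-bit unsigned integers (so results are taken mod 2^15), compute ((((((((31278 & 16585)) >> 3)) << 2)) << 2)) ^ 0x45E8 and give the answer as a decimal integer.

31278 = 111101000101110
16585 = 100000011001001
→ & → 100000000001000 = 16392
→ >> 3 → 000100000000001 = 2049
→ << 2 (mod 2^15) → 010000000000100 = 8196
→ << 2 (mod 2^15) → 000000000010000 = 16
0x45E8 = 100010111101000
→ ^ → 100010111111000 = 17912

17912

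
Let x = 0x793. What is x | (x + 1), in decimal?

x = 11110010011 = 1939
x + 1 = 11110010100
OR    = 11110010111 = 1943
(x | (x + 1) sets the lowest cleared bit.)

1943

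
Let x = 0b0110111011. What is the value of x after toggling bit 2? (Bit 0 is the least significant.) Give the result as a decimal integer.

447

x = 0110111011
bit 2 is currently 0; toggle it via x ^ (1 << 2) = x ^ 4
→ 0110111111 = 447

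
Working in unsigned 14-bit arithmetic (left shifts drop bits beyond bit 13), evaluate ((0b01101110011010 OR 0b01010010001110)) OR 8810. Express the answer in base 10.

16382

0b01101110011010 = 01101110011010
0b01010010001110 = 01010010001110
→ OR → 01111110011110 = 8094
8810 = 10001001101010
→ OR → 11111111111110 = 16382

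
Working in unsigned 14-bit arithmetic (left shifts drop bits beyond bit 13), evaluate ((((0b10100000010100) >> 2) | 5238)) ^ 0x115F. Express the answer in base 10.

0b10100000010100 = 10100000010100
→ >> 2 → 00101000000101 = 2565
5238 = 01010001110110
→ | → 01111001110111 = 7799
0x115F = 01000101011111
→ ^ → 00111100101000 = 3880

3880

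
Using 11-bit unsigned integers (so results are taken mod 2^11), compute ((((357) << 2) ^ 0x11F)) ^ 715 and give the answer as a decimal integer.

1600

357 = 00101100101
→ << 2 (mod 2^11) → 10110010100 = 1428
0x11F = 00100011111
→ ^ → 10010001011 = 1163
715 = 01011001011
→ ^ → 11001000000 = 1600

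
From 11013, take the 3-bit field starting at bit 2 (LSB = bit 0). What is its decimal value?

1

v = 10101100000101
Shift right by 2: 101011000001
Mask low 3 bits: 001 = 1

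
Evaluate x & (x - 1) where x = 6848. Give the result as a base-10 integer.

x = 1101011000000 = 6848
x - 1 = 1101010111111
AND   = 1101010000000 = 6784
(x & (x - 1) clears the lowest set bit of x.)

6784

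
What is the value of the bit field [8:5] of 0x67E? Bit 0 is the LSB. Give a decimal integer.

v = 011001111110
Shift right by 5: 0110011
Mask low 4 bits: 0011 = 3

3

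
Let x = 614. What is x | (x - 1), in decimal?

x = 1001100110 = 614
x - 1 = 1001100101
OR    = 1001100111 = 615
(x | (x - 1) sets all bits below the lowest set bit.)

615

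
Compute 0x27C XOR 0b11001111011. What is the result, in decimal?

1031

0x27C = 01001111100
b = 11001111011
XOR → 10000000111 = 1031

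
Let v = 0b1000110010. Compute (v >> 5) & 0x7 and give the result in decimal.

1

v = 1000110010
Shift right by 5: 10001
Mask low 3 bits: 001 = 1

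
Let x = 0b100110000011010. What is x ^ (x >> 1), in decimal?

27159

x = 100110000011010 = 19482
x>>1 = 010011000001101
XOR  = 110101000010111 = 27159
(x ^ (x >> 1) gives the standard binary-reflected Gray code of x.)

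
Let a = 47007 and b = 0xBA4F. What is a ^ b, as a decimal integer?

47007 = 1011011110011111
0xBA4F = 1011101001001111
XOR → 0000110111010000 = 3536

3536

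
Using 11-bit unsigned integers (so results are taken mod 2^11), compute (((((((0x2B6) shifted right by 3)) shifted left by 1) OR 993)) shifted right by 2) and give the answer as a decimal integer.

251

0x2B6 = 01010110110
→ shifted right by 3 → 00001010110 = 86
→ shifted left by 1 (mod 2^11) → 00010101100 = 172
993 = 01111100001
→ OR → 01111101101 = 1005
→ shifted right by 2 → 00011111011 = 251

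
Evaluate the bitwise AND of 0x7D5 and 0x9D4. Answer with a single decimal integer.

0x7D5 = 011111010101
0x9D4 = 100111010100
AND → 000111010100 = 468

468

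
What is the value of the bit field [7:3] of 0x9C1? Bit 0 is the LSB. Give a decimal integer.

24

v = 100111000001
Shift right by 3: 100111000
Mask low 5 bits: 11000 = 24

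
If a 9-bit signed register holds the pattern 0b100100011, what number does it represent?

-221

pattern = 100100011 (MSB is 1 ⇒ negative)
Invert: 011011100, add 1 → 011011101 = 221, so the value is -221.
(Equivalently: 291 - 2^9 = 291 - 512 = -221.)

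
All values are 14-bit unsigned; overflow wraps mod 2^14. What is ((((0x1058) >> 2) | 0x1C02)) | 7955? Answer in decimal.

7959

0x1058 = 01000001011000
→ >> 2 → 00010000010110 = 1046
0x1C02 = 01110000000010
→ | → 01110000010110 = 7190
7955 = 01111100010011
→ | → 01111100010111 = 7959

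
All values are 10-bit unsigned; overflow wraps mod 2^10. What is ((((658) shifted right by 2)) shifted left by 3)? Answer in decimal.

658 = 1010010010
→ shifted right by 2 → 0010100100 = 164
→ shifted left by 3 (mod 2^10) → 0100100000 = 288

288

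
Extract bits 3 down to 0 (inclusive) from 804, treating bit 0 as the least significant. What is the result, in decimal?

v = 01100100100
Shift right by 0: 01100100100
Mask low 4 bits: 0100 = 4

4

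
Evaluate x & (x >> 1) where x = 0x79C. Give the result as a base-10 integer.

x = 11110011100 = 1948
x>>1 = 01111001110
AND  = 01110001100 = 908
(x & (x >> 1) has a 1 wherever x has two consecutive 1 bits.)

908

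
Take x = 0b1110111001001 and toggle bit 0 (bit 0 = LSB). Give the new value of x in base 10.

x = 1110111001001
bit 0 is currently 1; toggle it via x ^ (1 << 0) = x ^ 1
→ 1110111001000 = 7624

7624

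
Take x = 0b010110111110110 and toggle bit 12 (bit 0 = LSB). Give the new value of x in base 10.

x = 010110111110110
bit 12 is currently 0; toggle it via x ^ (1 << 12) = x ^ 4096
→ 011110111110110 = 15862

15862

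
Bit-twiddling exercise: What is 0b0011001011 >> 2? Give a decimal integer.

x = 11001011
shift right by 2 → 00110010 = 50
(equivalently, floor(203 / 4))

50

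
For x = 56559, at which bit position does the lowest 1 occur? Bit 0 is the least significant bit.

0

56559 = 1101110011101111
Trailing zeros: 0, so the lowest set bit is bit 0 (value 1).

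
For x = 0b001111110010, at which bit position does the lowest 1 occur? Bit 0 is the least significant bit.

0b001111110010 = 1111110010
Trailing zeros: 1, so the lowest set bit is bit 1 (value 2).

1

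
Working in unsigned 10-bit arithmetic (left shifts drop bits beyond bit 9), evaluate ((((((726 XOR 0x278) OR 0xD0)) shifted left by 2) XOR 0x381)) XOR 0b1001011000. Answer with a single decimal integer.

726 = 1011010110
0x278 = 1001111000
→ XOR → 0010101110 = 174
0xD0 = 0011010000
→ OR → 0011111110 = 254
→ shifted left by 2 (mod 2^10) → 1111111000 = 1016
0x381 = 1110000001
→ XOR → 0001111001 = 121
0b1001011000 = 1001011000
→ XOR → 1000100001 = 545

545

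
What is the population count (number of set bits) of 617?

5

617 = 1001101001
Count the 1s: 1 + 1 + 1 + 1 + 1 = 5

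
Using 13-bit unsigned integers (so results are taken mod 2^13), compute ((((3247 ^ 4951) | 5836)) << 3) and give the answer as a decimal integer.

8160

3247 = 0110010101111
4951 = 1001101010111
→ ^ → 1111111111000 = 8184
5836 = 1011011001100
→ | → 1111111111100 = 8188
→ << 3 (mod 2^13) → 1111111100000 = 8160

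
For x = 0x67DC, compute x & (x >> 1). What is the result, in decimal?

x = 110011111011100 = 26588
x>>1 = 011001111101110
AND  = 010001111001100 = 9164
(x & (x >> 1) has a 1 wherever x has two consecutive 1 bits.)

9164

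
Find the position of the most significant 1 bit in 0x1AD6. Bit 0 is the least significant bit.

0x1AD6 = 1101011010110
The topmost 1 is at position 12 (since 2^12 = 4096 ≤ 6870 < 8192).

12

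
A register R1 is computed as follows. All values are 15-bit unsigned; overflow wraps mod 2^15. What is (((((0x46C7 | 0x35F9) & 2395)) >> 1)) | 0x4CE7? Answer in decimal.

19695

0x46C7 = 100011011000111
0x35F9 = 011010111111001
→ | → 111011111111111 = 30719
2395 = 000100101011011
→ & → 000000101011011 = 347
→ >> 1 → 000000010101101 = 173
0x4CE7 = 100110011100111
→ | → 100110011101111 = 19695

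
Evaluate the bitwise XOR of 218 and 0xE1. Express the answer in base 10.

59

218 = 11011010
0xE1 = 11100001
XOR → 00111011 = 59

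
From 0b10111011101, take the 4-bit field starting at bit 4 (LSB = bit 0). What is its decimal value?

13

v = 10111011101
Shift right by 4: 1011101
Mask low 4 bits: 1101 = 13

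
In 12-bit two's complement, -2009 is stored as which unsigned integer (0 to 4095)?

2087

2009 in 12 bits: 011111011001
Invert: 100000100110
Add 1:  100000100111 = 2087
(Check: 2^12 - 2009 = 4096 - 2009 = 2087.)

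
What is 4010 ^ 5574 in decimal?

6764

4010 = 0111110101010
5574 = 1010111000110
XOR → 1101001101100 = 6764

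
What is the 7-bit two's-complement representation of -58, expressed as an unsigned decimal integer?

58 in 7 bits: 0111010
Invert: 1000101
Add 1:  1000110 = 70
(Check: 2^7 - 58 = 128 - 58 = 70.)

70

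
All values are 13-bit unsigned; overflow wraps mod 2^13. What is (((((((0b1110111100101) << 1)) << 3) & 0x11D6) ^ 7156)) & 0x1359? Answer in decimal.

0b1110111100101 = 1110111100101
→ << 1 (mod 2^13) → 1101111001010 = 7114
→ << 3 (mod 2^13) → 1111001010000 = 7760
0x11D6 = 1000111010110
→ & → 1000001010000 = 4176
7156 = 1101111110100
→ ^ → 0101110100100 = 2980
0x1359 = 1001101011001
→ & → 0001100000000 = 768

768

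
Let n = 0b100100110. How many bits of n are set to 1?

n = 100100110
Count the 1s: 1 + 1 + 1 + 1 = 4

4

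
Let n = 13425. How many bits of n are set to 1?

13425 = 11010001110001
Count the 1s: 1 + 1 + 1 + 1 + 1 + 1 + 1 = 7

7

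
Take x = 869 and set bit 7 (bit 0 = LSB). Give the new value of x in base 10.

x = 01101100101
bit 7 is currently 0; set it via x | (1 << 7) = x | 128
→ 01111100101 = 997

997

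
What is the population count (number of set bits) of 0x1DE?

0x1DE = 111011110
Count the 1s: 1 + 1 + 1 + 1 + 1 + 1 + 1 = 7

7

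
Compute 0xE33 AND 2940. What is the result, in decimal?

2608

0xE33 = 111000110011
2940 = 101101111100
AND → 101000110000 = 2608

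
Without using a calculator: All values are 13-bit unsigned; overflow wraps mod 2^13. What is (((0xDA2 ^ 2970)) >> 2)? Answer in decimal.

398

0xDA2 = 0110110100010
2970 = 0101110011010
→ ^ → 0011000111000 = 1592
→ >> 2 → 0000110001110 = 398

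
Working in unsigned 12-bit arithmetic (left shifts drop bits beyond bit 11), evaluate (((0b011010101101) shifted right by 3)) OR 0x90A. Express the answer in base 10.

0b011010101101 = 011010101101
→ shifted right by 3 → 000011010101 = 213
0x90A = 100100001010
→ OR → 100111011111 = 2527

2527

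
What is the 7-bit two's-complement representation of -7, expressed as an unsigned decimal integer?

121

7 in 7 bits: 0000111
Invert: 1111000
Add 1:  1111001 = 121
(Check: 2^7 - 7 = 128 - 7 = 121.)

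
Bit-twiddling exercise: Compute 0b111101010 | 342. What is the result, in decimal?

510

a = 111101010
342 = 101010110
 OR → 111111110 = 510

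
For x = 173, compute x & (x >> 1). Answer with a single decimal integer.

4

x = 10101101 = 173
x>>1 = 01010110
AND  = 00000100 = 4
(x & (x >> 1) has a 1 wherever x has two consecutive 1 bits.)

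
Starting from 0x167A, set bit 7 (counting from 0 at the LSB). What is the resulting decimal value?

5882

x = 1011001111010
bit 7 is currently 0; set it via x | (1 << 7) = x | 128
→ 1011011111010 = 5882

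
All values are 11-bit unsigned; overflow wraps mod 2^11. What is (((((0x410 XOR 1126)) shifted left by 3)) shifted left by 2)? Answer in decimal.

0x410 = 10000010000
1126 = 10001100110
→ XOR → 00001110110 = 118
→ shifted left by 3 (mod 2^11) → 01110110000 = 944
→ shifted left by 2 (mod 2^11) → 11011000000 = 1728

1728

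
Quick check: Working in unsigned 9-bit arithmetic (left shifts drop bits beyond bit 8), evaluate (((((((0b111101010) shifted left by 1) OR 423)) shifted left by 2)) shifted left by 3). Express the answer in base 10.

224

0b111101010 = 111101010
→ shifted left by 1 (mod 2^9) → 111010100 = 468
423 = 110100111
→ OR → 111110111 = 503
→ shifted left by 2 (mod 2^9) → 111011100 = 476
→ shifted left by 3 (mod 2^9) → 011100000 = 224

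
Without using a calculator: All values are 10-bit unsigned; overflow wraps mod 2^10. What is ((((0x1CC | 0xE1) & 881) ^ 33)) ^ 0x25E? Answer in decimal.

0x1CC = 0111001100
0xE1 = 0011100001
→ | → 0111101101 = 493
881 = 1101110001
→ & → 0101100001 = 353
33 = 0000100001
→ ^ → 0101000000 = 320
0x25E = 1001011110
→ ^ → 1100011110 = 798

798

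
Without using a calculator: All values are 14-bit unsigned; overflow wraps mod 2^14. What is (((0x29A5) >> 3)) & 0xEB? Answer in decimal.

32

0x29A5 = 10100110100101
→ >> 3 → 00010100110100 = 1332
0xEB = 00000011101011
→ & → 00000000100000 = 32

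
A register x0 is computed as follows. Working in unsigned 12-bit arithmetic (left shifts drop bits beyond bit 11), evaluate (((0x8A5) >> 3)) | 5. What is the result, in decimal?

0x8A5 = 100010100101
→ >> 3 → 000100010100 = 276
5 = 000000000101
→ | → 000100010101 = 277

277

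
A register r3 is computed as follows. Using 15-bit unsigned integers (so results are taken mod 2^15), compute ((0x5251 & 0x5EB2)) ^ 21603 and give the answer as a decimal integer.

0x5251 = 101001001010001
0x5EB2 = 101111010110010
→ & → 101001000010000 = 21008
21603 = 101010001100011
→ ^ → 000011001110011 = 1651

1651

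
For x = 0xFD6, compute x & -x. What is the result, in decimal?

2

x = 111111010110 = 4054
-x (two's complement) = …000000101010
AND   = 000000000010 = 2
(x & -x isolates the lowest set bit of x.)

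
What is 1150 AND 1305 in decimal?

1150 = 10001111110
1305 = 10100011001
AND → 10000011000 = 1048

1048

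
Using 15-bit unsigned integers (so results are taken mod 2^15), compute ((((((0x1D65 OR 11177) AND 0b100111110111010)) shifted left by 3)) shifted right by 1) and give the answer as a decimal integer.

16032

0x1D65 = 001110101100101
11177 = 010101110101001
→ OR → 011111111101101 = 16365
0b100111110111010 = 100111110111010
→ AND → 000111110101000 = 4008
→ shifted left by 3 (mod 2^15) → 111110101000000 = 32064
→ shifted right by 1 → 011111010100000 = 16032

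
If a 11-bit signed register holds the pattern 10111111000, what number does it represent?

-520

pattern = 10111111000 (MSB is 1 ⇒ negative)
Invert: 01000000111, add 1 → 01000001000 = 520, so the value is -520.
(Equivalently: 1528 - 2^11 = 1528 - 2048 = -520.)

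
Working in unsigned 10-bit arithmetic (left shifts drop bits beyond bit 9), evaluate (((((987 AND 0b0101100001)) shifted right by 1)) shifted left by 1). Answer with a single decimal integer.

987 = 1111011011
0b0101100001 = 0101100001
→ AND → 0101000001 = 321
→ shifted right by 1 → 0010100000 = 160
→ shifted left by 1 (mod 2^10) → 0101000000 = 320

320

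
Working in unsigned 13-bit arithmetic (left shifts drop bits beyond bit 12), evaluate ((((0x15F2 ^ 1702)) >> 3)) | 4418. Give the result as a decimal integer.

0x15F2 = 1010111110010
1702 = 0011010100110
→ ^ → 1001101010100 = 4948
→ >> 3 → 0001001101010 = 618
4418 = 1000101000010
→ | → 1001101101010 = 4970

4970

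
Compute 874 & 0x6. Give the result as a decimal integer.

2

874 = 1101101010
0x6 = 0000000110
AND → 0000000010 = 2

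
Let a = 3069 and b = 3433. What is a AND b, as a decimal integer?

2409

3069 = 101111111101
3433 = 110101101001
AND → 100101101001 = 2409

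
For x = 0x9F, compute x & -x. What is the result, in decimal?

x = 10011111 = 159
-x (two's complement) = …01100001
AND   = 00000001 = 1
(x & -x isolates the lowest set bit of x.)

1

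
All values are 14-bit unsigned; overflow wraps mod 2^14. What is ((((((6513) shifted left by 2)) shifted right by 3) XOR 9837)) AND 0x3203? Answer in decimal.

8705

6513 = 01100101110001
→ shifted left by 2 (mod 2^14) → 10010111000100 = 9668
→ shifted right by 3 → 00010010111000 = 1208
9837 = 10011001101101
→ XOR → 10001011010101 = 8917
0x3203 = 11001000000011
→ AND → 10001000000001 = 8705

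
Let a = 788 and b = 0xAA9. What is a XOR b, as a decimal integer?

2493

788 = 001100010100
0xAA9 = 101010101001
XOR → 100110111101 = 2493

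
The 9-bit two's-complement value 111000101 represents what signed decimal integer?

pattern = 111000101 (MSB is 1 ⇒ negative)
Invert: 000111010, add 1 → 000111011 = 59, so the value is -59.
(Equivalently: 453 - 2^9 = 453 - 512 = -59.)

-59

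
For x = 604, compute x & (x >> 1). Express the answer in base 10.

x = 1001011100 = 604
x>>1 = 0100101110
AND  = 0000001100 = 12
(x & (x >> 1) has a 1 wherever x has two consecutive 1 bits.)

12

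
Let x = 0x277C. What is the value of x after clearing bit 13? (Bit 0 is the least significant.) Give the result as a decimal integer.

1916

x = 010011101111100
bit 13 is currently 1; clear it via x & ~(1 << 13) = x & ~8192
→ 000011101111100 = 1916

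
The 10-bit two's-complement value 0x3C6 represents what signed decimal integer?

-58

pattern = 1111000110 (MSB is 1 ⇒ negative)
Invert: 0000111001, add 1 → 0000111010 = 58, so the value is -58.
(Equivalently: 966 - 2^10 = 966 - 1024 = -58.)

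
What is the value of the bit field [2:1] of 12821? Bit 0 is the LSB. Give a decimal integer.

2

v = 11001000010101
Shift right by 1: 1100100001010
Mask low 2 bits: 10 = 2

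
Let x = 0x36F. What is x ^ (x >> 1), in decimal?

728

x = 1101101111 = 879
x>>1 = 0110110111
XOR  = 1011011000 = 728
(x ^ (x >> 1) gives the standard binary-reflected Gray code of x.)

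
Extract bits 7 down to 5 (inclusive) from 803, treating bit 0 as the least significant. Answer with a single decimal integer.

1

v = 1100100011
Shift right by 5: 11001
Mask low 3 bits: 001 = 1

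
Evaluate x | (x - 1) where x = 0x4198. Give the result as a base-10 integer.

16799

x = 100000110011000 = 16792
x - 1 = 100000110010111
OR    = 100000110011111 = 16799
(x | (x - 1) sets all bits below the lowest set bit.)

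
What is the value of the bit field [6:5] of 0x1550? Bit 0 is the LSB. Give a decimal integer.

2

v = 1010101010000
Shift right by 5: 10101010
Mask low 2 bits: 10 = 2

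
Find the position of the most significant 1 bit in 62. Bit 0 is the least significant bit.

62 = 111110
The topmost 1 is at position 5 (since 2^5 = 32 ≤ 62 < 64).

5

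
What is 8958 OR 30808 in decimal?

31486

8958 = 010001011111110
30808 = 111100001011000
 OR → 111101011111110 = 31486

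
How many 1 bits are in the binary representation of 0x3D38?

0x3D38 = 11110100111000
Count the 1s: 1 + 1 + 1 + 1 + 1 + 1 + 1 + 1 = 8

8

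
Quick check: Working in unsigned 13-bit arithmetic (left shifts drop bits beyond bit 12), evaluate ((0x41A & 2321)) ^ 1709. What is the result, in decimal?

0x41A = 0010000011010
2321 = 0100100010001
→ & → 0000000010000 = 16
1709 = 0011010101101
→ ^ → 0011010111101 = 1725

1725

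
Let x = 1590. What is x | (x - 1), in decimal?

x = 11000110110 = 1590
x - 1 = 11000110101
OR    = 11000110111 = 1591
(x | (x - 1) sets all bits below the lowest set bit.)

1591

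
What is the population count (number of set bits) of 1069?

5

1069 = 10000101101
Count the 1s: 1 + 1 + 1 + 1 + 1 = 5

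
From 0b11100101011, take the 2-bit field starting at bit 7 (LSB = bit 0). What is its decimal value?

v = 11100101011
Shift right by 7: 1110
Mask low 2 bits: 10 = 2

2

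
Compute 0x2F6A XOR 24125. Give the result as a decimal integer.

0x2F6A = 010111101101010
24125 = 101111000111101
XOR → 111000101010111 = 29015

29015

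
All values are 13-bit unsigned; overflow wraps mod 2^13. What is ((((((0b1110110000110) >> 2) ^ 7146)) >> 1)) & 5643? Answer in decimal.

0b1110110000110 = 1110110000110
→ >> 2 → 0011101100001 = 1889
7146 = 1101111101010
→ ^ → 1110010001011 = 7307
→ >> 1 → 0111001000101 = 3653
5643 = 1011000001011
→ & → 0011000000001 = 1537

1537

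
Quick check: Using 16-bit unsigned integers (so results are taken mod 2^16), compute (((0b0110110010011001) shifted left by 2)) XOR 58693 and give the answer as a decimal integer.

22305

0b0110110010011001 = 0110110010011001
→ shifted left by 2 (mod 2^16) → 1011001001100100 = 45668
58693 = 1110010101000101
→ XOR → 0101011100100001 = 22305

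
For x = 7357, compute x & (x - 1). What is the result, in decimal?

x = 1110010111101 = 7357
x - 1 = 1110010111100
AND   = 1110010111100 = 7356
(x & (x - 1) clears the lowest set bit of x.)

7356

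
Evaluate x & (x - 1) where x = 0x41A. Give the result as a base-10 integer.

x = 10000011010 = 1050
x - 1 = 10000011001
AND   = 10000011000 = 1048
(x & (x - 1) clears the lowest set bit of x.)

1048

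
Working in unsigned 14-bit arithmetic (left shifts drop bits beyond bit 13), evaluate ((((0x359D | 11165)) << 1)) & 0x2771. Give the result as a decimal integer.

10032

0x359D = 11010110011101
11165 = 10101110011101
→ | → 11111110011101 = 16285
→ << 1 (mod 2^14) → 11111100111010 = 16186
0x2771 = 10011101110001
→ & → 10011100110000 = 10032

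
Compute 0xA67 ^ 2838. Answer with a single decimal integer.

0xA67 = 101001100111
2838 = 101100010110
XOR → 000101110001 = 369

369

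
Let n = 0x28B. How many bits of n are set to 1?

0x28B = 1010001011
Count the 1s: 1 + 1 + 1 + 1 + 1 = 5

5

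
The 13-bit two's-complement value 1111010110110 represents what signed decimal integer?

-330

pattern = 1111010110110 (MSB is 1 ⇒ negative)
Invert: 0000101001001, add 1 → 0000101001010 = 330, so the value is -330.
(Equivalently: 7862 - 2^13 = 7862 - 8192 = -330.)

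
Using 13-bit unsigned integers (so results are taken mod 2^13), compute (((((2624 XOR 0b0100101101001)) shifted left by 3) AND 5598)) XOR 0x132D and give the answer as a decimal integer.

613

2624 = 0101001000000
0b0100101101001 = 0100101101001
→ XOR → 0001100101001 = 809
→ shifted left by 3 (mod 2^13) → 1100101001000 = 6472
5598 = 1010111011110
→ AND → 1000101001000 = 4424
0x132D = 1001100101101
→ XOR → 0001001100101 = 613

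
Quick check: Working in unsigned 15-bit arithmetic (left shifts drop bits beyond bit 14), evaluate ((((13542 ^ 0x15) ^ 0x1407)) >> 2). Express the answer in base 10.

13542 = 011010011100110
0x15 = 000000000010101
→ ^ → 011010011110011 = 13555
0x1407 = 001010000000111
→ ^ → 010000011110100 = 8436
→ >> 2 → 000100000111101 = 2109

2109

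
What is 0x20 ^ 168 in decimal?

136

0x20 = 00100000
168 = 10101000
XOR → 10001000 = 136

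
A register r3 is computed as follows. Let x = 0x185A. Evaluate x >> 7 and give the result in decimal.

0x185A = 1100001011010
shift right by 7 → 0000000110000 = 48
(equivalently, floor(6234 / 128))

48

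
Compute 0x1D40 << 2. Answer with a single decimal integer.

29952

0x1D40 = 001110101000000
shift left by 2 → 111010100000000 = 29952
(equivalently, 7488 × 2^2 = 7488 × 4)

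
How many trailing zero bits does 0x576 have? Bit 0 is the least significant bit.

1

0x576 = 10101110110
Trailing zeros: 1, so the lowest set bit is bit 1 (value 2).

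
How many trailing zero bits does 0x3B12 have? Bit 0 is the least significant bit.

1

0x3B12 = 11101100010010
Trailing zeros: 1, so the lowest set bit is bit 1 (value 2).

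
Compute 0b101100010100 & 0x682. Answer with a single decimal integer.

512

a = 101100010100
0x682 = 011010000010
AND → 001000000000 = 512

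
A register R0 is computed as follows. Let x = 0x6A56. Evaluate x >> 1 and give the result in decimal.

0x6A56 = 110101001010110
shift right by 1 → 011010100101011 = 13611
(equivalently, floor(27222 / 2))

13611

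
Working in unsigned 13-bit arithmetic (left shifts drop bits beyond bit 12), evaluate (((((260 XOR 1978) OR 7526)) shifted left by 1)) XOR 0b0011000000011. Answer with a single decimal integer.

6655

260 = 0000100000100
1978 = 0011110111010
→ XOR → 0011010111110 = 1726
7526 = 1110101100110
→ OR → 1111111111110 = 8190
→ shifted left by 1 (mod 2^13) → 1111111111100 = 8188
0b0011000000011 = 0011000000011
→ XOR → 1100111111111 = 6655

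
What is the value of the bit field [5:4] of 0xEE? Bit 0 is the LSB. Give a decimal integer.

v = 11101110
Shift right by 4: 1110
Mask low 2 bits: 10 = 2

2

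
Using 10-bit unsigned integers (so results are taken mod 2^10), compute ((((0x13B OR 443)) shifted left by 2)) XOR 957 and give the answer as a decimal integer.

0x13B = 0100111011
443 = 0110111011
→ OR → 0110111011 = 443
→ shifted left by 2 (mod 2^10) → 1011101100 = 748
957 = 1110111101
→ XOR → 0101010001 = 337

337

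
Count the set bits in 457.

457 = 111001001
Count the 1s: 1 + 1 + 1 + 1 + 1 = 5

5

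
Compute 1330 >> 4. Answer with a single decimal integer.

83

1330 = 10100110010
shift right by 4 → 00001010011 = 83
(equivalently, floor(1330 / 16))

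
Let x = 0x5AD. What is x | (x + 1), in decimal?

x = 10110101101 = 1453
x + 1 = 10110101110
OR    = 10110101111 = 1455
(x | (x + 1) sets the lowest cleared bit.)

1455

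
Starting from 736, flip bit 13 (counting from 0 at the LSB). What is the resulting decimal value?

x = 00001011100000
bit 13 is currently 0; toggle it via x ^ (1 << 13) = x ^ 8192
→ 10001011100000 = 8928

8928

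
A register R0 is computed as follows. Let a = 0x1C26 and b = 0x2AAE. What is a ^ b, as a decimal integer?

0x1C26 = 01110000100110
0x2AAE = 10101010101110
XOR → 11011010001000 = 13960

13960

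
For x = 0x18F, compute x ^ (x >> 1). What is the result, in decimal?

x = 110001111 = 399
x>>1 = 011000111
XOR  = 101001000 = 328
(x ^ (x >> 1) gives the standard binary-reflected Gray code of x.)

328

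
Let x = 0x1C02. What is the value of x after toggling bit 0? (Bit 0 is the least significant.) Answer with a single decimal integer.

7171

x = 001110000000010
bit 0 is currently 0; toggle it via x ^ (1 << 0) = x ^ 1
→ 001110000000011 = 7171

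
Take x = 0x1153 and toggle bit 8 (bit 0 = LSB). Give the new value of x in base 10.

4179

x = 001000101010011
bit 8 is currently 1; toggle it via x ^ (1 << 8) = x ^ 256
→ 001000001010011 = 4179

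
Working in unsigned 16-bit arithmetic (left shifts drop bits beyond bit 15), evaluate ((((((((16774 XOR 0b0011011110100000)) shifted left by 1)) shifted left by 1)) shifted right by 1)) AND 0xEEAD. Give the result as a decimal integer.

27660

16774 = 0100000110000110
0b0011011110100000 = 0011011110100000
→ XOR → 0111011000100110 = 30246
→ shifted left by 1 (mod 2^16) → 1110110001001100 = 60492
→ shifted left by 1 (mod 2^16) → 1101100010011000 = 55448
→ shifted right by 1 → 0110110001001100 = 27724
0xEEAD = 1110111010101101
→ AND → 0110110000001100 = 27660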